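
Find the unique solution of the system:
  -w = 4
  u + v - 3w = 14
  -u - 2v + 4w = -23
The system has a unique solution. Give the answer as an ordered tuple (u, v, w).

Form the augmented matrix and row-reduce:
  [  0   0  -1  |    4 ]
  [  1   1  -3  |   14 ]
  [ -1  -2   4  |  -23 ]
R1 <=> R2
  [  1   1  -3  |   14 ]
  [  0   0  -1  |    4 ]
  [ -1  -2   4  |  -23 ]
R3 → R3 + R1
  [ 1   1  -3  |  14 ]
  [ 0   0  -1  |   4 ]
  [ 0  -1   1  |  -9 ]
R2 <=> R3
  [ 1   1  -3  |  14 ]
  [ 0  -1   1  |  -9 ]
  [ 0   0  -1  |   4 ]
R2 → -1·R2
  [ 1  1  -3  |  14 ]
  [ 0  1  -1  |   9 ]
  [ 0  0  -1  |   4 ]
R3 → -1·R3
  [ 1  1  -3  |  14 ]
  [ 0  1  -1  |   9 ]
  [ 0  0   1  |  -4 ]
R2 → R2 + R3
  [ 1  1  -3  |  14 ]
  [ 0  1   0  |   5 ]
  [ 0  0   1  |  -4 ]
R1 → R1 + 3·R3
  [ 1  1  0  |   2 ]
  [ 0  1  0  |   5 ]
  [ 0  0  1  |  -4 ]
R1 → R1 − R2
  [ 1  0  0  |  -3 ]
  [ 0  1  0  |   5 ]
  [ 0  0  1  |  -4 ]
Reading off the last column: u = -3, v = 5, w = -4.

(-3, 5, -4)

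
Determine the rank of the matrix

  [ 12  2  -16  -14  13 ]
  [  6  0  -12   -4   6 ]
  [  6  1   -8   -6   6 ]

rank = 3

R1 → 1/12·R1
  [ 1  1/6  -4/3  -7/6  13/12 ]
  [ 6    0   -12    -4      6 ]
  [ 6    1    -8    -6      6 ]
R2 → R2 − 6·R1
  [ 1  1/6  -4/3  -7/6  13/12 ]
  [ 0   -1    -4     3   -1/2 ]
  [ 6    1    -8    -6      6 ]
R3 → R3 − 6·R1
  [ 1  1/6  -4/3  -7/6  13/12 ]
  [ 0   -1    -4     3   -1/2 ]
  [ 0    0     0     1   -1/2 ]
R2 → -1·R2
  [ 1  1/6  -4/3  -7/6  13/12 ]
  [ 0    1     4    -3    1/2 ]
  [ 0    0     0     1   -1/2 ]
R2 → R2 + 3·R3
  [ 1  1/6  -4/3  -7/6  13/12 ]
  [ 0    1     4     0     -1 ]
  [ 0    0     0     1   -1/2 ]
R1 → R1 + 7/6·R3
  [ 1  1/6  -4/3  0   1/2 ]
  [ 0    1     4  0    -1 ]
  [ 0    0     0  1  -1/2 ]
R1 → R1 − 1/6·R2
  [ 1  0  -2  0   2/3 ]
  [ 0  1   4  0    -1 ]
  [ 0  0   0  1  -1/2 ]
The reduced form has 3 nonzero rows.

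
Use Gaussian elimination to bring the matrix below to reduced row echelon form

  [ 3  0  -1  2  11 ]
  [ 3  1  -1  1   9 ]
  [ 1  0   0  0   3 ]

Multiply r1 by 1/3.
Subtract 3 times r1 from r2.
Subtract r1 from r3.
Multiply r3 by 3.
Add 1/3 times r3 to r1.

[[1, 0, 0, 0, 3], [0, 1, 0, -1, -2], [0, 0, 1, -2, -2]]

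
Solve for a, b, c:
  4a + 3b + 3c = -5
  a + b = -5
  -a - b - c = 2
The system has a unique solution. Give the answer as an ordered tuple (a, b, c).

(1, -6, 3)

Form the augmented matrix and row-reduce:
  [  4   3   3  |  -5 ]
  [  1   1   0  |  -5 ]
  [ -1  -1  -1  |   2 ]
R1 → 1/4·R1
  [  1  3/4  3/4  |  -5/4 ]
  [  1    1    0  |    -5 ]
  [ -1   -1   -1  |     2 ]
R2 → R2 − R1
  [  1  3/4   3/4  |   -5/4 ]
  [  0  1/4  -3/4  |  -15/4 ]
  [ -1   -1    -1  |      2 ]
R3 → R3 + R1
  [ 1   3/4   3/4  |   -5/4 ]
  [ 0   1/4  -3/4  |  -15/4 ]
  [ 0  -1/4  -1/4  |    3/4 ]
R2 → 4·R2
  [ 1   3/4   3/4  |  -5/4 ]
  [ 0     1    -3  |   -15 ]
  [ 0  -1/4  -1/4  |   3/4 ]
R3 → R3 + 1/4·R2
  [ 1  3/4  3/4  |  -5/4 ]
  [ 0    1   -3  |   -15 ]
  [ 0    0   -1  |    -3 ]
R3 → -1·R3
  [ 1  3/4  3/4  |  -5/4 ]
  [ 0    1   -3  |   -15 ]
  [ 0    0    1  |     3 ]
R2 → R2 + 3·R3
  [ 1  3/4  3/4  |  -5/4 ]
  [ 0    1    0  |    -6 ]
  [ 0    0    1  |     3 ]
R1 → R1 − 3/4·R3
  [ 1  3/4  0  |  -7/2 ]
  [ 0    1  0  |    -6 ]
  [ 0    0  1  |     3 ]
R1 → R1 − 3/4·R2
  [ 1  0  0  |   1 ]
  [ 0  1  0  |  -6 ]
  [ 0  0  1  |   3 ]
Reading off the last column: a = 1, b = -6, c = 3.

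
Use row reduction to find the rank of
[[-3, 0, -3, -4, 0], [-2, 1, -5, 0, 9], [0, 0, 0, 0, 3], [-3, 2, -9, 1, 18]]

r1 → -1/3·r1
  [  1  0   1  4/3   0 ]
  [ -2  1  -5    0   9 ]
  [  0  0   0    0   3 ]
  [ -3  2  -9    1  18 ]
r2 → r2 + 2·r1
  [  1  0   1  4/3   0 ]
  [  0  1  -3  8/3   9 ]
  [  0  0   0    0   3 ]
  [ -3  2  -9    1  18 ]
r4 → r4 + 3·r1
  [ 1  0   1  4/3   0 ]
  [ 0  1  -3  8/3   9 ]
  [ 0  0   0    0   3 ]
  [ 0  2  -6    5  18 ]
r4 → r4 − 2·r2
  [ 1  0   1   4/3  0 ]
  [ 0  1  -3   8/3  9 ]
  [ 0  0   0     0  3 ]
  [ 0  0   0  -1/3  0 ]
r3 <-> r4
  [ 1  0   1   4/3  0 ]
  [ 0  1  -3   8/3  9 ]
  [ 0  0   0  -1/3  0 ]
  [ 0  0   0     0  3 ]
r3 → -3·r3
  [ 1  0   1  4/3  0 ]
  [ 0  1  -3  8/3  9 ]
  [ 0  0   0    1  0 ]
  [ 0  0   0    0  3 ]
r4 → 1/3·r4
  [ 1  0   1  4/3  0 ]
  [ 0  1  -3  8/3  9 ]
  [ 0  0   0    1  0 ]
  [ 0  0   0    0  1 ]
r2 → r2 − 9·r4
  [ 1  0   1  4/3  0 ]
  [ 0  1  -3  8/3  0 ]
  [ 0  0   0    1  0 ]
  [ 0  0   0    0  1 ]
r2 → r2 − 8/3·r3
  [ 1  0   1  4/3  0 ]
  [ 0  1  -3    0  0 ]
  [ 0  0   0    1  0 ]
  [ 0  0   0    0  1 ]
r1 → r1 − 4/3·r3
  [ 1  0   1  0  0 ]
  [ 0  1  -3  0  0 ]
  [ 0  0   0  1  0 ]
  [ 0  0   0  0  1 ]
The reduced form has 4 nonzero rows.

rank = 4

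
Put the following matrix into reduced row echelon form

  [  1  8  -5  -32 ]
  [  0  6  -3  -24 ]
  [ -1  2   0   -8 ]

[[1, 0, -1, 0], [0, 1, -1/2, -4], [0, 0, 0, 0]]

r3 := r3 + r1
  [ 1   8  -5  -32 ]
  [ 0   6  -3  -24 ]
  [ 0  10  -5  -40 ]
r2 := 1/6·r2
  [ 1   8    -5  -32 ]
  [ 0   1  -1/2   -4 ]
  [ 0  10    -5  -40 ]
r3 := r3 − 10·r2
  [ 1  8    -5  -32 ]
  [ 0  1  -1/2   -4 ]
  [ 0  0     0    0 ]
r1 := r1 − 8·r2
  [ 1  0    -1   0 ]
  [ 0  1  -1/2  -4 ]
  [ 0  0     0   0 ]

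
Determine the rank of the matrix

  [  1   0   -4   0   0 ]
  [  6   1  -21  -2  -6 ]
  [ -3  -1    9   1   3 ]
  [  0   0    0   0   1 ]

rank = 4

Subtract 6 times R1 from R2.
  [  1   0  -4   0   0 ]
  [  0   1   3  -2  -6 ]
  [ -3  -1   9   1   3 ]
  [  0   0   0   0   1 ]
Add 3 times R1 to R3.
  [ 1   0  -4   0   0 ]
  [ 0   1   3  -2  -6 ]
  [ 0  -1  -3   1   3 ]
  [ 0   0   0   0   1 ]
Add R2 to R3.
  [ 1  0  -4   0   0 ]
  [ 0  1   3  -2  -6 ]
  [ 0  0   0  -1  -3 ]
  [ 0  0   0   0   1 ]
Multiply R3 by -1.
  [ 1  0  -4   0   0 ]
  [ 0  1   3  -2  -6 ]
  [ 0  0   0   1   3 ]
  [ 0  0   0   0   1 ]
Subtract 3 times R4 from R3.
  [ 1  0  -4   0   0 ]
  [ 0  1   3  -2  -6 ]
  [ 0  0   0   1   0 ]
  [ 0  0   0   0   1 ]
Add 6 times R4 to R2.
  [ 1  0  -4   0  0 ]
  [ 0  1   3  -2  0 ]
  [ 0  0   0   1  0 ]
  [ 0  0   0   0  1 ]
Add 2 times R3 to R2.
  [ 1  0  -4  0  0 ]
  [ 0  1   3  0  0 ]
  [ 0  0   0  1  0 ]
  [ 0  0   0  0  1 ]
The reduced form has 4 nonzero rows.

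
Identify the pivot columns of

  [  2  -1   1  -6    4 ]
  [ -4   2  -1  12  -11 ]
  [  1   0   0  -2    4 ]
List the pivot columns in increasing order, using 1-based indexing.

1, 2, 3

Multiply R1 by 1/2.
Add 4 times R1 to R2.
Subtract R1 from R3.
Swap R2 and R3.
Multiply R2 by 2.
Add R3 to R2.
Subtract 1/2 times R3 from R1.
Add 1/2 times R2 to R1.
Pivot columns are the columns containing a leading 1.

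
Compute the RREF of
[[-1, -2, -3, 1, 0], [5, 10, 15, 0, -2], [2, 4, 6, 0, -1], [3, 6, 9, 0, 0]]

[[1, 2, 3, 0, 0], [0, 0, 0, 1, 0], [0, 0, 0, 0, 1], [0, 0, 0, 0, 0]]

ρ1 ← -1·ρ1
  [ 1   2   3  -1   0 ]
  [ 5  10  15   0  -2 ]
  [ 2   4   6   0  -1 ]
  [ 3   6   9   0   0 ]
ρ2 ← ρ2 − 5·ρ1
  [ 1  2  3  -1   0 ]
  [ 0  0  0   5  -2 ]
  [ 2  4  6   0  -1 ]
  [ 3  6  9   0   0 ]
ρ3 ← ρ3 − 2·ρ1
  [ 1  2  3  -1   0 ]
  [ 0  0  0   5  -2 ]
  [ 0  0  0   2  -1 ]
  [ 3  6  9   0   0 ]
ρ4 ← ρ4 − 3·ρ1
  [ 1  2  3  -1   0 ]
  [ 0  0  0   5  -2 ]
  [ 0  0  0   2  -1 ]
  [ 0  0  0   3   0 ]
ρ2 ← 1/5·ρ2
  [ 1  2  3  -1     0 ]
  [ 0  0  0   1  -2/5 ]
  [ 0  0  0   2    -1 ]
  [ 0  0  0   3     0 ]
ρ3 ← ρ3 − 2·ρ2
  [ 1  2  3  -1     0 ]
  [ 0  0  0   1  -2/5 ]
  [ 0  0  0   0  -1/5 ]
  [ 0  0  0   3     0 ]
ρ4 ← ρ4 − 3·ρ2
  [ 1  2  3  -1     0 ]
  [ 0  0  0   1  -2/5 ]
  [ 0  0  0   0  -1/5 ]
  [ 0  0  0   0   6/5 ]
ρ3 ← -5·ρ3
  [ 1  2  3  -1     0 ]
  [ 0  0  0   1  -2/5 ]
  [ 0  0  0   0     1 ]
  [ 0  0  0   0   6/5 ]
ρ4 ← ρ4 − 6/5·ρ3
  [ 1  2  3  -1     0 ]
  [ 0  0  0   1  -2/5 ]
  [ 0  0  0   0     1 ]
  [ 0  0  0   0     0 ]
ρ2 ← ρ2 + 2/5·ρ3
  [ 1  2  3  -1  0 ]
  [ 0  0  0   1  0 ]
  [ 0  0  0   0  1 ]
  [ 0  0  0   0  0 ]
ρ1 ← ρ1 + ρ2
  [ 1  2  3  0  0 ]
  [ 0  0  0  1  0 ]
  [ 0  0  0  0  1 ]
  [ 0  0  0  0  0 ]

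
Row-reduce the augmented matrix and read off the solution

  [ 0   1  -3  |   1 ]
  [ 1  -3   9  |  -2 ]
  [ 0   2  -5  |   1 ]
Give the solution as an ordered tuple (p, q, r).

Swap R1 and R2.
  [ 1  -3   9  |  -2 ]
  [ 0   1  -3  |   1 ]
  [ 0   2  -5  |   1 ]
Subtract 2 times R2 from R3.
  [ 1  -3   9  |  -2 ]
  [ 0   1  -3  |   1 ]
  [ 0   0   1  |  -1 ]
Add 3 times R3 to R2.
  [ 1  -3  9  |  -2 ]
  [ 0   1  0  |  -2 ]
  [ 0   0  1  |  -1 ]
Subtract 9 times R3 from R1.
  [ 1  -3  0  |   7 ]
  [ 0   1  0  |  -2 ]
  [ 0   0  1  |  -1 ]
Add 3 times R2 to R1.
  [ 1  0  0  |   1 ]
  [ 0  1  0  |  -2 ]
  [ 0  0  1  |  -1 ]
Reading off the last column: p = 1, q = -2, r = -1.

(1, -2, -1)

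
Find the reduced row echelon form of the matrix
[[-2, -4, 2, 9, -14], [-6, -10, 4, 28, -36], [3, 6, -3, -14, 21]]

[[1, 0, 1, 0, 1], [0, 1, -1, 0, 3], [0, 0, 0, 1, 0]]

r1 -> -1/2·r1
  [  1    2  -1  -9/2    7 ]
  [ -6  -10   4    28  -36 ]
  [  3    6  -3   -14   21 ]
r2 -> r2 + 6·r1
  [ 1  2  -1  -9/2   7 ]
  [ 0  2  -2     1   6 ]
  [ 3  6  -3   -14  21 ]
r3 -> r3 − 3·r1
  [ 1  2  -1  -9/2  7 ]
  [ 0  2  -2     1  6 ]
  [ 0  0   0  -1/2  0 ]
r2 -> 1/2·r2
  [ 1  2  -1  -9/2  7 ]
  [ 0  1  -1   1/2  3 ]
  [ 0  0   0  -1/2  0 ]
r3 -> -2·r3
  [ 1  2  -1  -9/2  7 ]
  [ 0  1  -1   1/2  3 ]
  [ 0  0   0     1  0 ]
r2 -> r2 − 1/2·r3
  [ 1  2  -1  -9/2  7 ]
  [ 0  1  -1     0  3 ]
  [ 0  0   0     1  0 ]
r1 -> r1 + 9/2·r3
  [ 1  2  -1  0  7 ]
  [ 0  1  -1  0  3 ]
  [ 0  0   0  1  0 ]
r1 -> r1 − 2·r2
  [ 1  0   1  0  1 ]
  [ 0  1  -1  0  3 ]
  [ 0  0   0  1  0 ]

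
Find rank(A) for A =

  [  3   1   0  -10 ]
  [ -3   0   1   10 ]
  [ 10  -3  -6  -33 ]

rank = 3

r1 → 1/3·r1
  [  1  1/3   0  -10/3 ]
  [ -3    0   1     10 ]
  [ 10   -3  -6    -33 ]
r2 → r2 + 3·r1
  [  1  1/3   0  -10/3 ]
  [  0    1   1      0 ]
  [ 10   -3  -6    -33 ]
r3 → r3 − 10·r1
  [ 1    1/3   0  -10/3 ]
  [ 0      1   1      0 ]
  [ 0  -19/3  -6    1/3 ]
r3 → r3 + 19/3·r2
  [ 1  1/3    0  -10/3 ]
  [ 0    1    1      0 ]
  [ 0    0  1/3    1/3 ]
r3 → 3·r3
  [ 1  1/3  0  -10/3 ]
  [ 0    1  1      0 ]
  [ 0    0  1      1 ]
r2 → r2 − r3
  [ 1  1/3  0  -10/3 ]
  [ 0    1  0     -1 ]
  [ 0    0  1      1 ]
r1 → r1 − 1/3·r2
  [ 1  0  0  -3 ]
  [ 0  1  0  -1 ]
  [ 0  0  1   1 ]
The reduced form has 3 nonzero rows.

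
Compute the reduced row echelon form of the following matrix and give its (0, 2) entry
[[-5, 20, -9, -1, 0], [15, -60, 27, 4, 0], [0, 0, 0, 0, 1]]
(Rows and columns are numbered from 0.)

9/5

ρ1 := -1/5·ρ1
  [  1   -4  9/5  1/5  0 ]
  [ 15  -60   27    4  0 ]
  [  0    0    0    0  1 ]
ρ2 := ρ2 − 15·ρ1
  [ 1  -4  9/5  1/5  0 ]
  [ 0   0    0    1  0 ]
  [ 0   0    0    0  1 ]
ρ1 := ρ1 − 1/5·ρ2
  [ 1  -4  9/5  0  0 ]
  [ 0   0    0  1  0 ]
  [ 0   0    0  0  1 ]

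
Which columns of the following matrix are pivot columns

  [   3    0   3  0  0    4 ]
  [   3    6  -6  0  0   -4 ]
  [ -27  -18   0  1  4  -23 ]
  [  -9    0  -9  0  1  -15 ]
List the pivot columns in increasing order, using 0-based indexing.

0, 1, 3, 4

R1 -> 1/3·R1
  [   1    0   1  0  0  4/3 ]
  [   3    6  -6  0  0   -4 ]
  [ -27  -18   0  1  4  -23 ]
  [  -9    0  -9  0  1  -15 ]
R2 -> R2 − 3·R1
  [   1    0   1  0  0  4/3 ]
  [   0    6  -9  0  0   -8 ]
  [ -27  -18   0  1  4  -23 ]
  [  -9    0  -9  0  1  -15 ]
R3 -> R3 + 27·R1
  [  1    0   1  0  0  4/3 ]
  [  0    6  -9  0  0   -8 ]
  [  0  -18  27  1  4   13 ]
  [ -9    0  -9  0  1  -15 ]
R4 -> R4 + 9·R1
  [ 1    0   1  0  0  4/3 ]
  [ 0    6  -9  0  0   -8 ]
  [ 0  -18  27  1  4   13 ]
  [ 0    0   0  0  1   -3 ]
R2 -> 1/6·R2
  [ 1    0     1  0  0   4/3 ]
  [ 0    1  -3/2  0  0  -4/3 ]
  [ 0  -18    27  1  4    13 ]
  [ 0    0     0  0  1    -3 ]
R3 -> R3 + 18·R2
  [ 1  0     1  0  0   4/3 ]
  [ 0  1  -3/2  0  0  -4/3 ]
  [ 0  0     0  1  4   -11 ]
  [ 0  0     0  0  1    -3 ]
R3 -> R3 − 4·R4
  [ 1  0     1  0  0   4/3 ]
  [ 0  1  -3/2  0  0  -4/3 ]
  [ 0  0     0  1  0     1 ]
  [ 0  0     0  0  1    -3 ]
Pivot columns are the columns containing a leading 1.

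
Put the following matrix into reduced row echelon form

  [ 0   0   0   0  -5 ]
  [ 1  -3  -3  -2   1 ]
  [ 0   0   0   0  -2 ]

ρ1 ↔ ρ2
  [ 1  -3  -3  -2   1 ]
  [ 0   0   0   0  -5 ]
  [ 0   0   0   0  -2 ]
ρ2 ← -1/5·ρ2
  [ 1  -3  -3  -2   1 ]
  [ 0   0   0   0   1 ]
  [ 0   0   0   0  -2 ]
ρ3 ← ρ3 + 2·ρ2
  [ 1  -3  -3  -2  1 ]
  [ 0   0   0   0  1 ]
  [ 0   0   0   0  0 ]
ρ1 ← ρ1 − ρ2
  [ 1  -3  -3  -2  0 ]
  [ 0   0   0   0  1 ]
  [ 0   0   0   0  0 ]

[[1, -3, -3, -2, 0], [0, 0, 0, 0, 1], [0, 0, 0, 0, 0]]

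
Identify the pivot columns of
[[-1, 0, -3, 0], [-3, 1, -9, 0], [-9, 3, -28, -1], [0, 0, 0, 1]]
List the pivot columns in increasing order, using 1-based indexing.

ρ1 := -1·ρ1
  [  1  0    3   0 ]
  [ -3  1   -9   0 ]
  [ -9  3  -28  -1 ]
  [  0  0    0   1 ]
ρ2 := ρ2 + 3·ρ1
  [  1  0    3   0 ]
  [  0  1    0   0 ]
  [ -9  3  -28  -1 ]
  [  0  0    0   1 ]
ρ3 := ρ3 + 9·ρ1
  [ 1  0   3   0 ]
  [ 0  1   0   0 ]
  [ 0  3  -1  -1 ]
  [ 0  0   0   1 ]
ρ3 := ρ3 − 3·ρ2
  [ 1  0   3   0 ]
  [ 0  1   0   0 ]
  [ 0  0  -1  -1 ]
  [ 0  0   0   1 ]
ρ3 := -1·ρ3
  [ 1  0  3  0 ]
  [ 0  1  0  0 ]
  [ 0  0  1  1 ]
  [ 0  0  0  1 ]
ρ3 := ρ3 − ρ4
  [ 1  0  3  0 ]
  [ 0  1  0  0 ]
  [ 0  0  1  0 ]
  [ 0  0  0  1 ]
ρ1 := ρ1 − 3·ρ3
  [ 1  0  0  0 ]
  [ 0  1  0  0 ]
  [ 0  0  1  0 ]
  [ 0  0  0  1 ]
Pivot columns are the columns containing a leading 1.

1, 2, 3, 4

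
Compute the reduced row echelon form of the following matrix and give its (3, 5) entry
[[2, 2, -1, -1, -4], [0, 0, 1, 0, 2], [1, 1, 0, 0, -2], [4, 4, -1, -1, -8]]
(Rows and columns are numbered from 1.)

-2

Multiply r1 by 1/2.
  [ 1  1  -1/2  -1/2  -2 ]
  [ 0  0     1     0   2 ]
  [ 1  1     0     0  -2 ]
  [ 4  4    -1    -1  -8 ]
Subtract r1 from r3.
  [ 1  1  -1/2  -1/2  -2 ]
  [ 0  0     1     0   2 ]
  [ 0  0   1/2   1/2   0 ]
  [ 4  4    -1    -1  -8 ]
Subtract 4 times r1 from r4.
  [ 1  1  -1/2  -1/2  -2 ]
  [ 0  0     1     0   2 ]
  [ 0  0   1/2   1/2   0 ]
  [ 0  0     1     1   0 ]
Subtract 1/2 times r2 from r3.
  [ 1  1  -1/2  -1/2  -2 ]
  [ 0  0     1     0   2 ]
  [ 0  0     0   1/2  -1 ]
  [ 0  0     1     1   0 ]
Subtract r2 from r4.
  [ 1  1  -1/2  -1/2  -2 ]
  [ 0  0     1     0   2 ]
  [ 0  0     0   1/2  -1 ]
  [ 0  0     0     1  -2 ]
Multiply r3 by 2.
  [ 1  1  -1/2  -1/2  -2 ]
  [ 0  0     1     0   2 ]
  [ 0  0     0     1  -2 ]
  [ 0  0     0     1  -2 ]
Subtract r3 from r4.
  [ 1  1  -1/2  -1/2  -2 ]
  [ 0  0     1     0   2 ]
  [ 0  0     0     1  -2 ]
  [ 0  0     0     0   0 ]
Add 1/2 times r3 to r1.
  [ 1  1  -1/2  0  -3 ]
  [ 0  0     1  0   2 ]
  [ 0  0     0  1  -2 ]
  [ 0  0     0  0   0 ]
Add 1/2 times r2 to r1.
  [ 1  1  0  0  -2 ]
  [ 0  0  1  0   2 ]
  [ 0  0  0  1  -2 ]
  [ 0  0  0  0   0 ]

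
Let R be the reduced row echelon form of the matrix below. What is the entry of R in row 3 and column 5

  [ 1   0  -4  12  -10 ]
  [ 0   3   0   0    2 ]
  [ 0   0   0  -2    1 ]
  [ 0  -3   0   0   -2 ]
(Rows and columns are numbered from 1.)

-1/2

R2 → 1/3·R2
  [ 1   0  -4  12  -10 ]
  [ 0   1   0   0  2/3 ]
  [ 0   0   0  -2    1 ]
  [ 0  -3   0   0   -2 ]
R4 → R4 + 3·R2
  [ 1  0  -4  12  -10 ]
  [ 0  1   0   0  2/3 ]
  [ 0  0   0  -2    1 ]
  [ 0  0   0   0    0 ]
R3 → -1/2·R3
  [ 1  0  -4  12   -10 ]
  [ 0  1   0   0   2/3 ]
  [ 0  0   0   1  -1/2 ]
  [ 0  0   0   0     0 ]
R1 → R1 − 12·R3
  [ 1  0  -4  0    -4 ]
  [ 0  1   0  0   2/3 ]
  [ 0  0   0  1  -1/2 ]
  [ 0  0   0  0     0 ]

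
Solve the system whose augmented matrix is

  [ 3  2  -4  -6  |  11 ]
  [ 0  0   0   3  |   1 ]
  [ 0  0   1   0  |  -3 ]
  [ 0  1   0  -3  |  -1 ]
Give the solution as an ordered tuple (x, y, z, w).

(1/3, 0, -3, 1/3)

R1 ← 1/3·R1
  [ 1  2/3  -4/3  -2  |  11/3 ]
  [ 0    0     0   3  |     1 ]
  [ 0    0     1   0  |    -3 ]
  [ 0    1     0  -3  |    -1 ]
R2 <-> R4
  [ 1  2/3  -4/3  -2  |  11/3 ]
  [ 0    1     0  -3  |    -1 ]
  [ 0    0     1   0  |    -3 ]
  [ 0    0     0   3  |     1 ]
R4 ← 1/3·R4
  [ 1  2/3  -4/3  -2  |  11/3 ]
  [ 0    1     0  -3  |    -1 ]
  [ 0    0     1   0  |    -3 ]
  [ 0    0     0   1  |   1/3 ]
R2 ← R2 + 3·R4
  [ 1  2/3  -4/3  -2  |  11/3 ]
  [ 0    1     0   0  |     0 ]
  [ 0    0     1   0  |    -3 ]
  [ 0    0     0   1  |   1/3 ]
R1 ← R1 + 2·R4
  [ 1  2/3  -4/3  0  |  13/3 ]
  [ 0    1     0  0  |     0 ]
  [ 0    0     1  0  |    -3 ]
  [ 0    0     0  1  |   1/3 ]
R1 ← R1 + 4/3·R3
  [ 1  2/3  0  0  |  1/3 ]
  [ 0    1  0  0  |    0 ]
  [ 0    0  1  0  |   -3 ]
  [ 0    0  0  1  |  1/3 ]
R1 ← R1 − 2/3·R2
  [ 1  0  0  0  |  1/3 ]
  [ 0  1  0  0  |    0 ]
  [ 0  0  1  0  |   -3 ]
  [ 0  0  0  1  |  1/3 ]
Reading off the last column: x = 1/3, y = 0, z = -3, w = 1/3.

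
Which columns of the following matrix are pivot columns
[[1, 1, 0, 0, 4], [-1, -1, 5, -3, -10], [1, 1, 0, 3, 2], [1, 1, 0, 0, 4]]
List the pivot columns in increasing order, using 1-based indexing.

ρ2 ← ρ2 + ρ1
  [ 1  1  0   0   4 ]
  [ 0  0  5  -3  -6 ]
  [ 1  1  0   3   2 ]
  [ 1  1  0   0   4 ]
ρ3 ← ρ3 − ρ1
  [ 1  1  0   0   4 ]
  [ 0  0  5  -3  -6 ]
  [ 0  0  0   3  -2 ]
  [ 1  1  0   0   4 ]
ρ4 ← ρ4 − ρ1
  [ 1  1  0   0   4 ]
  [ 0  0  5  -3  -6 ]
  [ 0  0  0   3  -2 ]
  [ 0  0  0   0   0 ]
ρ2 ← 1/5·ρ2
  [ 1  1  0     0     4 ]
  [ 0  0  1  -3/5  -6/5 ]
  [ 0  0  0     3    -2 ]
  [ 0  0  0     0     0 ]
ρ3 ← 1/3·ρ3
  [ 1  1  0     0     4 ]
  [ 0  0  1  -3/5  -6/5 ]
  [ 0  0  0     1  -2/3 ]
  [ 0  0  0     0     0 ]
ρ2 ← ρ2 + 3/5·ρ3
  [ 1  1  0  0     4 ]
  [ 0  0  1  0  -8/5 ]
  [ 0  0  0  1  -2/3 ]
  [ 0  0  0  0     0 ]
Pivot columns are the columns containing a leading 1.

1, 3, 4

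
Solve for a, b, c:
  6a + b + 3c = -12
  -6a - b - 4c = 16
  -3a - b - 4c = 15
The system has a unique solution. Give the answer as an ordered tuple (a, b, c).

Form the augmented matrix and row-reduce:
  [  6   1   3  |  -12 ]
  [ -6  -1  -4  |   16 ]
  [ -3  -1  -4  |   15 ]
R1 -> 1/6·R1
  [  1  1/6  1/2  |  -2 ]
  [ -6   -1   -4  |  16 ]
  [ -3   -1   -4  |  15 ]
R2 -> R2 + 6·R1
  [  1  1/6  1/2  |  -2 ]
  [  0    0   -1  |   4 ]
  [ -3   -1   -4  |  15 ]
R3 -> R3 + 3·R1
  [ 1   1/6   1/2  |  -2 ]
  [ 0     0    -1  |   4 ]
  [ 0  -1/2  -5/2  |   9 ]
R2 ↔ R3
  [ 1   1/6   1/2  |  -2 ]
  [ 0  -1/2  -5/2  |   9 ]
  [ 0     0    -1  |   4 ]
R2 -> -2·R2
  [ 1  1/6  1/2  |   -2 ]
  [ 0    1    5  |  -18 ]
  [ 0    0   -1  |    4 ]
R3 -> -1·R3
  [ 1  1/6  1/2  |   -2 ]
  [ 0    1    5  |  -18 ]
  [ 0    0    1  |   -4 ]
R2 -> R2 − 5·R3
  [ 1  1/6  1/2  |  -2 ]
  [ 0    1    0  |   2 ]
  [ 0    0    1  |  -4 ]
R1 -> R1 − 1/2·R3
  [ 1  1/6  0  |   0 ]
  [ 0    1  0  |   2 ]
  [ 0    0  1  |  -4 ]
R1 -> R1 − 1/6·R2
  [ 1  0  0  |  -1/3 ]
  [ 0  1  0  |     2 ]
  [ 0  0  1  |    -4 ]
Reading off the last column: a = -1/3, b = 2, c = -4.

(-1/3, 2, -4)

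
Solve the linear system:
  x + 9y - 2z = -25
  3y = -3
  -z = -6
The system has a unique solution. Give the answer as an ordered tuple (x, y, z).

(-4, -1, 6)

Form the augmented matrix and row-reduce:
  [ 1  9  -2  |  -25 ]
  [ 0  3   0  |   -3 ]
  [ 0  0  -1  |   -6 ]
R2 → 1/3·R2
  [ 1  9  -2  |  -25 ]
  [ 0  1   0  |   -1 ]
  [ 0  0  -1  |   -6 ]
R3 → -1·R3
  [ 1  9  -2  |  -25 ]
  [ 0  1   0  |   -1 ]
  [ 0  0   1  |    6 ]
R1 → R1 + 2·R3
  [ 1  9  0  |  -13 ]
  [ 0  1  0  |   -1 ]
  [ 0  0  1  |    6 ]
R1 → R1 − 9·R2
  [ 1  0  0  |  -4 ]
  [ 0  1  0  |  -1 ]
  [ 0  0  1  |   6 ]
Reading off the last column: x = -4, y = -1, z = 6.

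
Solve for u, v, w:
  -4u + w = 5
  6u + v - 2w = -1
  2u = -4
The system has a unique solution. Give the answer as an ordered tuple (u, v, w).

(-2, 5, -3)

Form the augmented matrix and row-reduce:
  [ -4  0   1  |   5 ]
  [  6  1  -2  |  -1 ]
  [  2  0   0  |  -4 ]
ρ1 := -1/4·ρ1
  [ 1  0  -1/4  |  -5/4 ]
  [ 6  1    -2  |    -1 ]
  [ 2  0     0  |    -4 ]
ρ2 := ρ2 − 6·ρ1
  [ 1  0  -1/4  |  -5/4 ]
  [ 0  1  -1/2  |  13/2 ]
  [ 2  0     0  |    -4 ]
ρ3 := ρ3 − 2·ρ1
  [ 1  0  -1/4  |  -5/4 ]
  [ 0  1  -1/2  |  13/2 ]
  [ 0  0   1/2  |  -3/2 ]
ρ3 := 2·ρ3
  [ 1  0  -1/4  |  -5/4 ]
  [ 0  1  -1/2  |  13/2 ]
  [ 0  0     1  |    -3 ]
ρ2 := ρ2 + 1/2·ρ3
  [ 1  0  -1/4  |  -5/4 ]
  [ 0  1     0  |     5 ]
  [ 0  0     1  |    -3 ]
ρ1 := ρ1 + 1/4·ρ3
  [ 1  0  0  |  -2 ]
  [ 0  1  0  |   5 ]
  [ 0  0  1  |  -3 ]
Reading off the last column: u = -2, v = 5, w = -3.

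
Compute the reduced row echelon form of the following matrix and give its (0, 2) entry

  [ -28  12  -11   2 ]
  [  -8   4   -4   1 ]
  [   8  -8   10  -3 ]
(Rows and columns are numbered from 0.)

-1/4

ρ1 := -1/28·ρ1
  [  1  -3/7  11/28  -1/14 ]
  [ -8     4     -4      1 ]
  [  8    -8     10     -3 ]
ρ2 := ρ2 + 8·ρ1
  [ 1  -3/7  11/28  -1/14 ]
  [ 0   4/7   -6/7    3/7 ]
  [ 8    -8     10     -3 ]
ρ3 := ρ3 − 8·ρ1
  [ 1   -3/7  11/28  -1/14 ]
  [ 0    4/7   -6/7    3/7 ]
  [ 0  -32/7   48/7  -17/7 ]
ρ2 := 7/4·ρ2
  [ 1   -3/7  11/28  -1/14 ]
  [ 0      1   -3/2    3/4 ]
  [ 0  -32/7   48/7  -17/7 ]
ρ3 := ρ3 + 32/7·ρ2
  [ 1  -3/7  11/28  -1/14 ]
  [ 0     1   -3/2    3/4 ]
  [ 0     0      0      1 ]
ρ2 := ρ2 − 3/4·ρ3
  [ 1  -3/7  11/28  -1/14 ]
  [ 0     1   -3/2      0 ]
  [ 0     0      0      1 ]
ρ1 := ρ1 + 1/14·ρ3
  [ 1  -3/7  11/28  0 ]
  [ 0     1   -3/2  0 ]
  [ 0     0      0  1 ]
ρ1 := ρ1 + 3/7·ρ2
  [ 1  0  -1/4  0 ]
  [ 0  1  -3/2  0 ]
  [ 0  0     0  1 ]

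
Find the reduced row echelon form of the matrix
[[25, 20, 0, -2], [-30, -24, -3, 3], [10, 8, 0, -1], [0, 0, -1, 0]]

R1 → 1/25·R1
  [   1  4/5   0  -2/25 ]
  [ -30  -24  -3      3 ]
  [  10    8   0     -1 ]
  [   0    0  -1      0 ]
R2 → R2 + 30·R1
  [  1  4/5   0  -2/25 ]
  [  0    0  -3    3/5 ]
  [ 10    8   0     -1 ]
  [  0    0  -1      0 ]
R3 → R3 − 10·R1
  [ 1  4/5   0  -2/25 ]
  [ 0    0  -3    3/5 ]
  [ 0    0   0   -1/5 ]
  [ 0    0  -1      0 ]
R2 → -1/3·R2
  [ 1  4/5   0  -2/25 ]
  [ 0    0   1   -1/5 ]
  [ 0    0   0   -1/5 ]
  [ 0    0  -1      0 ]
R4 → R4 + R2
  [ 1  4/5  0  -2/25 ]
  [ 0    0  1   -1/5 ]
  [ 0    0  0   -1/5 ]
  [ 0    0  0   -1/5 ]
R3 → -5·R3
  [ 1  4/5  0  -2/25 ]
  [ 0    0  1   -1/5 ]
  [ 0    0  0      1 ]
  [ 0    0  0   -1/5 ]
R4 → R4 + 1/5·R3
  [ 1  4/5  0  -2/25 ]
  [ 0    0  1   -1/5 ]
  [ 0    0  0      1 ]
  [ 0    0  0      0 ]
R2 → R2 + 1/5·R3
  [ 1  4/5  0  -2/25 ]
  [ 0    0  1      0 ]
  [ 0    0  0      1 ]
  [ 0    0  0      0 ]
R1 → R1 + 2/25·R3
  [ 1  4/5  0  0 ]
  [ 0    0  1  0 ]
  [ 0    0  0  1 ]
  [ 0    0  0  0 ]

[[1, 4/5, 0, 0], [0, 0, 1, 0], [0, 0, 0, 1], [0, 0, 0, 0]]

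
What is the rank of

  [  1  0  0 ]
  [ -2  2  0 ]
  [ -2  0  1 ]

rank = 3

R2 ← R2 + 2·R1
  [  1  0  0 ]
  [  0  2  0 ]
  [ -2  0  1 ]
R3 ← R3 + 2·R1
  [ 1  0  0 ]
  [ 0  2  0 ]
  [ 0  0  1 ]
R2 ← 1/2·R2
  [ 1  0  0 ]
  [ 0  1  0 ]
  [ 0  0  1 ]
The reduced form has 3 nonzero rows.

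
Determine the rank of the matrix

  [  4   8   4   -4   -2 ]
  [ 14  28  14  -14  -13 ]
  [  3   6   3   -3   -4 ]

r1 := 1/4·r1
r2 := r2 − 14·r1
r3 := r3 − 3·r1
r2 := -1/6·r2
r3 := r3 + 5/2·r2
r1 := r1 + 1/2·r2
The reduced form has 2 nonzero rows.

rank = 2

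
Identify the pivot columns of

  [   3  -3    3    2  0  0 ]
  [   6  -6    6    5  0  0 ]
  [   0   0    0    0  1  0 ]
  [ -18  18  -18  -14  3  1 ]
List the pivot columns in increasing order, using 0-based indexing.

R1 -> 1/3·R1
  [   1  -1    1  2/3  0  0 ]
  [   6  -6    6    5  0  0 ]
  [   0   0    0    0  1  0 ]
  [ -18  18  -18  -14  3  1 ]
R2 -> R2 − 6·R1
  [   1  -1    1  2/3  0  0 ]
  [   0   0    0    1  0  0 ]
  [   0   0    0    0  1  0 ]
  [ -18  18  -18  -14  3  1 ]
R4 -> R4 + 18·R1
  [ 1  -1  1  2/3  0  0 ]
  [ 0   0  0    1  0  0 ]
  [ 0   0  0    0  1  0 ]
  [ 0   0  0   -2  3  1 ]
R4 -> R4 + 2·R2
  [ 1  -1  1  2/3  0  0 ]
  [ 0   0  0    1  0  0 ]
  [ 0   0  0    0  1  0 ]
  [ 0   0  0    0  3  1 ]
R4 -> R4 − 3·R3
  [ 1  -1  1  2/3  0  0 ]
  [ 0   0  0    1  0  0 ]
  [ 0   0  0    0  1  0 ]
  [ 0   0  0    0  0  1 ]
R1 -> R1 − 2/3·R2
  [ 1  -1  1  0  0  0 ]
  [ 0   0  0  1  0  0 ]
  [ 0   0  0  0  1  0 ]
  [ 0   0  0  0  0  1 ]
Pivot columns are the columns containing a leading 1.

0, 3, 4, 5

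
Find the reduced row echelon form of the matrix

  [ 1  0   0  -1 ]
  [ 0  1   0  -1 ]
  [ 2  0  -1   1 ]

R3 → R3 − 2·R1
R3 → -1·R3

[[1, 0, 0, -1], [0, 1, 0, -1], [0, 0, 1, -3]]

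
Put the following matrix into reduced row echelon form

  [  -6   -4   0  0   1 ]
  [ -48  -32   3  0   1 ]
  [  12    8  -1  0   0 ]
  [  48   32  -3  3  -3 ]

R1 → -1/6·R1
  [   1  2/3   0  0  -1/6 ]
  [ -48  -32   3  0     1 ]
  [  12    8  -1  0     0 ]
  [  48   32  -3  3    -3 ]
R2 → R2 + 48·R1
  [  1  2/3   0  0  -1/6 ]
  [  0    0   3  0    -7 ]
  [ 12    8  -1  0     0 ]
  [ 48   32  -3  3    -3 ]
R3 → R3 − 12·R1
  [  1  2/3   0  0  -1/6 ]
  [  0    0   3  0    -7 ]
  [  0    0  -1  0     2 ]
  [ 48   32  -3  3    -3 ]
R4 → R4 − 48·R1
  [ 1  2/3   0  0  -1/6 ]
  [ 0    0   3  0    -7 ]
  [ 0    0  -1  0     2 ]
  [ 0    0  -3  3     5 ]
R2 → 1/3·R2
  [ 1  2/3   0  0  -1/6 ]
  [ 0    0   1  0  -7/3 ]
  [ 0    0  -1  0     2 ]
  [ 0    0  -3  3     5 ]
R3 → R3 + R2
  [ 1  2/3   0  0  -1/6 ]
  [ 0    0   1  0  -7/3 ]
  [ 0    0   0  0  -1/3 ]
  [ 0    0  -3  3     5 ]
R4 → R4 + 3·R2
  [ 1  2/3  0  0  -1/6 ]
  [ 0    0  1  0  -7/3 ]
  [ 0    0  0  0  -1/3 ]
  [ 0    0  0  3    -2 ]
R3 <-> R4
  [ 1  2/3  0  0  -1/6 ]
  [ 0    0  1  0  -7/3 ]
  [ 0    0  0  3    -2 ]
  [ 0    0  0  0  -1/3 ]
R3 → 1/3·R3
  [ 1  2/3  0  0  -1/6 ]
  [ 0    0  1  0  -7/3 ]
  [ 0    0  0  1  -2/3 ]
  [ 0    0  0  0  -1/3 ]
R4 → -3·R4
  [ 1  2/3  0  0  -1/6 ]
  [ 0    0  1  0  -7/3 ]
  [ 0    0  0  1  -2/3 ]
  [ 0    0  0  0     1 ]
R3 → R3 + 2/3·R4
  [ 1  2/3  0  0  -1/6 ]
  [ 0    0  1  0  -7/3 ]
  [ 0    0  0  1     0 ]
  [ 0    0  0  0     1 ]
R2 → R2 + 7/3·R4
  [ 1  2/3  0  0  -1/6 ]
  [ 0    0  1  0     0 ]
  [ 0    0  0  1     0 ]
  [ 0    0  0  0     1 ]
R1 → R1 + 1/6·R4
  [ 1  2/3  0  0  0 ]
  [ 0    0  1  0  0 ]
  [ 0    0  0  1  0 ]
  [ 0    0  0  0  1 ]

[[1, 2/3, 0, 0, 0], [0, 0, 1, 0, 0], [0, 0, 0, 1, 0], [0, 0, 0, 0, 1]]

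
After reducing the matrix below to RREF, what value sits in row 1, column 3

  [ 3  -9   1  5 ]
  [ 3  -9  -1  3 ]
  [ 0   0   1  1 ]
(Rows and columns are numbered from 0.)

1

r1 := 1/3·r1
  [ 1  -3  1/3  5/3 ]
  [ 3  -9   -1    3 ]
  [ 0   0    1    1 ]
r2 := r2 − 3·r1
  [ 1  -3  1/3  5/3 ]
  [ 0   0   -2   -2 ]
  [ 0   0    1    1 ]
r2 := -1/2·r2
  [ 1  -3  1/3  5/3 ]
  [ 0   0    1    1 ]
  [ 0   0    1    1 ]
r3 := r3 − r2
  [ 1  -3  1/3  5/3 ]
  [ 0   0    1    1 ]
  [ 0   0    0    0 ]
r1 := r1 − 1/3·r2
  [ 1  -3  0  4/3 ]
  [ 0   0  1    1 ]
  [ 0   0  0    0 ]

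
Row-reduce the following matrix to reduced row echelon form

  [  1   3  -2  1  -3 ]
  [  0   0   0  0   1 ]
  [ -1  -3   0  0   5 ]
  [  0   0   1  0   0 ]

[[1, 3, 0, 0, 0], [0, 0, 1, 0, 0], [0, 0, 0, 1, 0], [0, 0, 0, 0, 1]]

R3 := R3 + R1
R2 <-> R3
R2 := -1/2·R2
R4 := R4 − R2
R3 <-> R4
R3 := 2·R3
R3 := R3 − 2·R4
R2 := R2 + R4
R1 := R1 + 3·R4
R2 := R2 + 1/2·R3
R1 := R1 − R3
R1 := R1 + 2·R2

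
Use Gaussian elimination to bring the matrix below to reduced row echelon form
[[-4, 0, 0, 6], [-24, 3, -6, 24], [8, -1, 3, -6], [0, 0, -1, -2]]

[[1, 0, 0, -3/2], [0, 1, 0, 0], [0, 0, 1, 2], [0, 0, 0, 0]]

Multiply R1 by -1/4.
Add 24 times R1 to R2.
Subtract 8 times R1 from R3.
Multiply R2 by 1/3.
Add R2 to R3.
Add R3 to R4.
Add 2 times R3 to R2.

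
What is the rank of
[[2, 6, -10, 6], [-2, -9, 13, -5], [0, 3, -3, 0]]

Multiply r1 by 1/2.
  [  1   3  -5   3 ]
  [ -2  -9  13  -5 ]
  [  0   3  -3   0 ]
Add 2 times r1 to r2.
  [ 1   3  -5  3 ]
  [ 0  -3   3  1 ]
  [ 0   3  -3  0 ]
Multiply r2 by -1/3.
  [ 1  3  -5     3 ]
  [ 0  1  -1  -1/3 ]
  [ 0  3  -3     0 ]
Subtract 3 times r2 from r3.
  [ 1  3  -5     3 ]
  [ 0  1  -1  -1/3 ]
  [ 0  0   0     1 ]
Add 1/3 times r3 to r2.
  [ 1  3  -5  3 ]
  [ 0  1  -1  0 ]
  [ 0  0   0  1 ]
Subtract 3 times r3 from r1.
  [ 1  3  -5  0 ]
  [ 0  1  -1  0 ]
  [ 0  0   0  1 ]
Subtract 3 times r2 from r1.
  [ 1  0  -2  0 ]
  [ 0  1  -1  0 ]
  [ 0  0   0  1 ]
The reduced form has 3 nonzero rows.

rank = 3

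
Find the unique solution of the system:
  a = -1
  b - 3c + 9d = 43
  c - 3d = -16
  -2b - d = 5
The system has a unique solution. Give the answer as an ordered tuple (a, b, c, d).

(-1, -5, -1, 5)

Form the augmented matrix and row-reduce:
  [ 1   0   0   0  |   -1 ]
  [ 0   1  -3   9  |   43 ]
  [ 0   0   1  -3  |  -16 ]
  [ 0  -2   0  -1  |    5 ]
R4 ← R4 + 2·R2
  [ 1  0   0   0  |   -1 ]
  [ 0  1  -3   9  |   43 ]
  [ 0  0   1  -3  |  -16 ]
  [ 0  0  -6  17  |   91 ]
R4 ← R4 + 6·R3
  [ 1  0   0   0  |   -1 ]
  [ 0  1  -3   9  |   43 ]
  [ 0  0   1  -3  |  -16 ]
  [ 0  0   0  -1  |   -5 ]
R4 ← -1·R4
  [ 1  0   0   0  |   -1 ]
  [ 0  1  -3   9  |   43 ]
  [ 0  0   1  -3  |  -16 ]
  [ 0  0   0   1  |    5 ]
R3 ← R3 + 3·R4
  [ 1  0   0  0  |  -1 ]
  [ 0  1  -3  9  |  43 ]
  [ 0  0   1  0  |  -1 ]
  [ 0  0   0  1  |   5 ]
R2 ← R2 − 9·R4
  [ 1  0   0  0  |  -1 ]
  [ 0  1  -3  0  |  -2 ]
  [ 0  0   1  0  |  -1 ]
  [ 0  0   0  1  |   5 ]
R2 ← R2 + 3·R3
  [ 1  0  0  0  |  -1 ]
  [ 0  1  0  0  |  -5 ]
  [ 0  0  1  0  |  -1 ]
  [ 0  0  0  1  |   5 ]
Reading off the last column: a = -1, b = -5, c = -1, d = 5.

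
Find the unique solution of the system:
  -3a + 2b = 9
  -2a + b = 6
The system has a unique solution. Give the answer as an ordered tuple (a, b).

Form the augmented matrix and row-reduce:
  [ -3  2  |  9 ]
  [ -2  1  |  6 ]
R1 -> -1/3·R1
  [  1  -2/3  |  -3 ]
  [ -2     1  |   6 ]
R2 -> R2 + 2·R1
  [ 1  -2/3  |  -3 ]
  [ 0  -1/3  |   0 ]
R2 -> -3·R2
  [ 1  -2/3  |  -3 ]
  [ 0     1  |   0 ]
R1 -> R1 + 2/3·R2
  [ 1  0  |  -3 ]
  [ 0  1  |   0 ]
Reading off the last column: a = -3, b = 0.

(-3, 0)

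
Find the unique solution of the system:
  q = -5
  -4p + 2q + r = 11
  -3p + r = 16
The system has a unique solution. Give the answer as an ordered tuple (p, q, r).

Form the augmented matrix and row-reduce:
  [  0  1  0  |  -5 ]
  [ -4  2  1  |  11 ]
  [ -3  0  1  |  16 ]
ρ1 ↔ ρ2
  [ -4  2  1  |  11 ]
  [  0  1  0  |  -5 ]
  [ -3  0  1  |  16 ]
ρ1 → -1/4·ρ1
  [  1  -1/2  -1/4  |  -11/4 ]
  [  0     1     0  |     -5 ]
  [ -3     0     1  |     16 ]
ρ3 → ρ3 + 3·ρ1
  [ 1  -1/2  -1/4  |  -11/4 ]
  [ 0     1     0  |     -5 ]
  [ 0  -3/2   1/4  |   31/4 ]
ρ3 → ρ3 + 3/2·ρ2
  [ 1  -1/2  -1/4  |  -11/4 ]
  [ 0     1     0  |     -5 ]
  [ 0     0   1/4  |    1/4 ]
ρ3 → 4·ρ3
  [ 1  -1/2  -1/4  |  -11/4 ]
  [ 0     1     0  |     -5 ]
  [ 0     0     1  |      1 ]
ρ1 → ρ1 + 1/4·ρ3
  [ 1  -1/2  0  |  -5/2 ]
  [ 0     1  0  |    -5 ]
  [ 0     0  1  |     1 ]
ρ1 → ρ1 + 1/2·ρ2
  [ 1  0  0  |  -5 ]
  [ 0  1  0  |  -5 ]
  [ 0  0  1  |   1 ]
Reading off the last column: p = -5, q = -5, r = 1.

(-5, -5, 1)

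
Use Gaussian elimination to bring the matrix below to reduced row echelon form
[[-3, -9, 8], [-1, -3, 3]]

[[1, 3, 0], [0, 0, 1]]

r1 → -1/3·r1
  [  1   3  -8/3 ]
  [ -1  -3     3 ]
r2 → r2 + r1
  [ 1  3  -8/3 ]
  [ 0  0   1/3 ]
r2 → 3·r2
  [ 1  3  -8/3 ]
  [ 0  0     1 ]
r1 → r1 + 8/3·r2
  [ 1  3  0 ]
  [ 0  0  1 ]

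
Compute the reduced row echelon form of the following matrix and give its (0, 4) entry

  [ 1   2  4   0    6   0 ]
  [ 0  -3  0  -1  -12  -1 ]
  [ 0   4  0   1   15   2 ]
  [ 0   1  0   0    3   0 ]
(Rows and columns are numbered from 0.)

Multiply R2 by -1/3.
  [ 1  2  4    0   6    0 ]
  [ 0  1  0  1/3   4  1/3 ]
  [ 0  4  0    1  15    2 ]
  [ 0  1  0    0   3    0 ]
Subtract 4 times R2 from R3.
  [ 1  2  4     0   6    0 ]
  [ 0  1  0   1/3   4  1/3 ]
  [ 0  0  0  -1/3  -1  2/3 ]
  [ 0  1  0     0   3    0 ]
Subtract R2 from R4.
  [ 1  2  4     0   6     0 ]
  [ 0  1  0   1/3   4   1/3 ]
  [ 0  0  0  -1/3  -1   2/3 ]
  [ 0  0  0  -1/3  -1  -1/3 ]
Multiply R3 by -3.
  [ 1  2  4     0   6     0 ]
  [ 0  1  0   1/3   4   1/3 ]
  [ 0  0  0     1   3    -2 ]
  [ 0  0  0  -1/3  -1  -1/3 ]
Add 1/3 times R3 to R4.
  [ 1  2  4    0  6    0 ]
  [ 0  1  0  1/3  4  1/3 ]
  [ 0  0  0    1  3   -2 ]
  [ 0  0  0    0  0   -1 ]
Multiply R4 by -1.
  [ 1  2  4    0  6    0 ]
  [ 0  1  0  1/3  4  1/3 ]
  [ 0  0  0    1  3   -2 ]
  [ 0  0  0    0  0    1 ]
Add 2 times R4 to R3.
  [ 1  2  4    0  6    0 ]
  [ 0  1  0  1/3  4  1/3 ]
  [ 0  0  0    1  3    0 ]
  [ 0  0  0    0  0    1 ]
Subtract 1/3 times R4 from R2.
  [ 1  2  4    0  6  0 ]
  [ 0  1  0  1/3  4  0 ]
  [ 0  0  0    1  3  0 ]
  [ 0  0  0    0  0  1 ]
Subtract 1/3 times R3 from R2.
  [ 1  2  4  0  6  0 ]
  [ 0  1  0  0  3  0 ]
  [ 0  0  0  1  3  0 ]
  [ 0  0  0  0  0  1 ]
Subtract 2 times R2 from R1.
  [ 1  0  4  0  0  0 ]
  [ 0  1  0  0  3  0 ]
  [ 0  0  0  1  3  0 ]
  [ 0  0  0  0  0  1 ]

0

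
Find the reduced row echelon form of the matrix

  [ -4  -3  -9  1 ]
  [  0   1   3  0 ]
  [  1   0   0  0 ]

[[1, 0, 0, 0], [0, 1, 3, 0], [0, 0, 0, 1]]

r1 ← -1/4·r1
  [ 1  3/4  9/4  -1/4 ]
  [ 0    1    3     0 ]
  [ 1    0    0     0 ]
r3 ← r3 − r1
  [ 1   3/4   9/4  -1/4 ]
  [ 0     1     3     0 ]
  [ 0  -3/4  -9/4   1/4 ]
r3 ← r3 + 3/4·r2
  [ 1  3/4  9/4  -1/4 ]
  [ 0    1    3     0 ]
  [ 0    0    0   1/4 ]
r3 ← 4·r3
  [ 1  3/4  9/4  -1/4 ]
  [ 0    1    3     0 ]
  [ 0    0    0     1 ]
r1 ← r1 + 1/4·r3
  [ 1  3/4  9/4  0 ]
  [ 0    1    3  0 ]
  [ 0    0    0  1 ]
r1 ← r1 − 3/4·r2
  [ 1  0  0  0 ]
  [ 0  1  3  0 ]
  [ 0  0  0  1 ]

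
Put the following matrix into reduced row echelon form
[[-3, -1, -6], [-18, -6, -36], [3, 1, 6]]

r1 → -1/3·r1
  [   1  1/3    2 ]
  [ -18   -6  -36 ]
  [   3    1    6 ]
r2 → r2 + 18·r1
  [ 1  1/3  2 ]
  [ 0    0  0 ]
  [ 3    1  6 ]
r3 → r3 − 3·r1
  [ 1  1/3  2 ]
  [ 0    0  0 ]
  [ 0    0  0 ]

[[1, 1/3, 2], [0, 0, 0], [0, 0, 0]]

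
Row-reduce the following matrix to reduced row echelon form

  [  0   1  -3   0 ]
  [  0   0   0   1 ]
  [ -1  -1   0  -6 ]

ρ1 <=> ρ3
  [ -1  -1   0  -6 ]
  [  0   0   0   1 ]
  [  0   1  -3   0 ]
ρ1 := -1·ρ1
  [ 1  1   0  6 ]
  [ 0  0   0  1 ]
  [ 0  1  -3  0 ]
ρ2 <=> ρ3
  [ 1  1   0  6 ]
  [ 0  1  -3  0 ]
  [ 0  0   0  1 ]
ρ1 := ρ1 − 6·ρ3
  [ 1  1   0  0 ]
  [ 0  1  -3  0 ]
  [ 0  0   0  1 ]
ρ1 := ρ1 − ρ2
  [ 1  0   3  0 ]
  [ 0  1  -3  0 ]
  [ 0  0   0  1 ]

[[1, 0, 3, 0], [0, 1, -3, 0], [0, 0, 0, 1]]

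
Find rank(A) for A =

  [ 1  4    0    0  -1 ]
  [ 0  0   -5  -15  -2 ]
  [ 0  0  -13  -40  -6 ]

r2 ← -1/5·r2
  [ 1  4    0    0   -1 ]
  [ 0  0    1    3  2/5 ]
  [ 0  0  -13  -40   -6 ]
r3 ← r3 + 13·r2
  [ 1  4  0   0    -1 ]
  [ 0  0  1   3   2/5 ]
  [ 0  0  0  -1  -4/5 ]
r3 ← -1·r3
  [ 1  4  0  0   -1 ]
  [ 0  0  1  3  2/5 ]
  [ 0  0  0  1  4/5 ]
r2 ← r2 − 3·r3
  [ 1  4  0  0   -1 ]
  [ 0  0  1  0   -2 ]
  [ 0  0  0  1  4/5 ]
The reduced form has 3 nonzero rows.

rank = 3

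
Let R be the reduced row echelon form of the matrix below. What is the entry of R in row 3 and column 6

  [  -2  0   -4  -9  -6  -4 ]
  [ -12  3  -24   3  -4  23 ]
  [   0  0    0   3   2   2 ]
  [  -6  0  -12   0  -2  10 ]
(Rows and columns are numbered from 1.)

2

Multiply r1 by -1/2.
  [   1  0    2  9/2   3   2 ]
  [ -12  3  -24    3  -4  23 ]
  [   0  0    0    3   2   2 ]
  [  -6  0  -12    0  -2  10 ]
Add 12 times r1 to r2.
  [  1  0    2  9/2   3   2 ]
  [  0  3    0   57  32  47 ]
  [  0  0    0    3   2   2 ]
  [ -6  0  -12    0  -2  10 ]
Add 6 times r1 to r4.
  [ 1  0  2  9/2   3   2 ]
  [ 0  3  0   57  32  47 ]
  [ 0  0  0    3   2   2 ]
  [ 0  0  0   27  16  22 ]
Multiply r2 by 1/3.
  [ 1  0  2  9/2     3     2 ]
  [ 0  1  0   19  32/3  47/3 ]
  [ 0  0  0    3     2     2 ]
  [ 0  0  0   27    16    22 ]
Multiply r3 by 1/3.
  [ 1  0  2  9/2     3     2 ]
  [ 0  1  0   19  32/3  47/3 ]
  [ 0  0  0    1   2/3   2/3 ]
  [ 0  0  0   27    16    22 ]
Subtract 27 times r3 from r4.
  [ 1  0  2  9/2     3     2 ]
  [ 0  1  0   19  32/3  47/3 ]
  [ 0  0  0    1   2/3   2/3 ]
  [ 0  0  0    0    -2     4 ]
Multiply r4 by -1/2.
  [ 1  0  2  9/2     3     2 ]
  [ 0  1  0   19  32/3  47/3 ]
  [ 0  0  0    1   2/3   2/3 ]
  [ 0  0  0    0     1    -2 ]
Subtract 2/3 times r4 from r3.
  [ 1  0  2  9/2     3     2 ]
  [ 0  1  0   19  32/3  47/3 ]
  [ 0  0  0    1     0     2 ]
  [ 0  0  0    0     1    -2 ]
Subtract 32/3 times r4 from r2.
  [ 1  0  2  9/2  3   2 ]
  [ 0  1  0   19  0  37 ]
  [ 0  0  0    1  0   2 ]
  [ 0  0  0    0  1  -2 ]
Subtract 3 times r4 from r1.
  [ 1  0  2  9/2  0   8 ]
  [ 0  1  0   19  0  37 ]
  [ 0  0  0    1  0   2 ]
  [ 0  0  0    0  1  -2 ]
Subtract 19 times r3 from r2.
  [ 1  0  2  9/2  0   8 ]
  [ 0  1  0    0  0  -1 ]
  [ 0  0  0    1  0   2 ]
  [ 0  0  0    0  1  -2 ]
Subtract 9/2 times r3 from r1.
  [ 1  0  2  0  0  -1 ]
  [ 0  1  0  0  0  -1 ]
  [ 0  0  0  1  0   2 ]
  [ 0  0  0  0  1  -2 ]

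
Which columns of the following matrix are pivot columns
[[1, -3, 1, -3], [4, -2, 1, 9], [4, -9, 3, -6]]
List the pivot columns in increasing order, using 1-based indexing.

Subtract 4 times R1 from R2.
  [ 1  -3   1  -3 ]
  [ 0  10  -3  21 ]
  [ 4  -9   3  -6 ]
Subtract 4 times R1 from R3.
  [ 1  -3   1  -3 ]
  [ 0  10  -3  21 ]
  [ 0   3  -1   6 ]
Multiply R2 by 1/10.
  [ 1  -3      1     -3 ]
  [ 0   1  -3/10  21/10 ]
  [ 0   3     -1      6 ]
Subtract 3 times R2 from R3.
  [ 1  -3      1     -3 ]
  [ 0   1  -3/10  21/10 ]
  [ 0   0  -1/10  -3/10 ]
Multiply R3 by -10.
  [ 1  -3      1     -3 ]
  [ 0   1  -3/10  21/10 ]
  [ 0   0      1      3 ]
Add 3/10 times R3 to R2.
  [ 1  -3  1  -3 ]
  [ 0   1  0   3 ]
  [ 0   0  1   3 ]
Subtract R3 from R1.
  [ 1  -3  0  -6 ]
  [ 0   1  0   3 ]
  [ 0   0  1   3 ]
Add 3 times R2 to R1.
  [ 1  0  0  3 ]
  [ 0  1  0  3 ]
  [ 0  0  1  3 ]
Pivot columns are the columns containing a leading 1.

1, 2, 3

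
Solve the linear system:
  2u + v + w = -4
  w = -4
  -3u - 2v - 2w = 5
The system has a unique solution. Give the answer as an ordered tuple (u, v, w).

Form the augmented matrix and row-reduce:
  [  2   1   1  |  -4 ]
  [  0   0   1  |  -4 ]
  [ -3  -2  -2  |   5 ]
R1 -> 1/2·R1
  [  1  1/2  1/2  |  -2 ]
  [  0    0    1  |  -4 ]
  [ -3   -2   -2  |   5 ]
R3 -> R3 + 3·R1
  [ 1   1/2   1/2  |  -2 ]
  [ 0     0     1  |  -4 ]
  [ 0  -1/2  -1/2  |  -1 ]
R2 <=> R3
  [ 1   1/2   1/2  |  -2 ]
  [ 0  -1/2  -1/2  |  -1 ]
  [ 0     0     1  |  -4 ]
R2 -> -2·R2
  [ 1  1/2  1/2  |  -2 ]
  [ 0    1    1  |   2 ]
  [ 0    0    1  |  -4 ]
R2 -> R2 − R3
  [ 1  1/2  1/2  |  -2 ]
  [ 0    1    0  |   6 ]
  [ 0    0    1  |  -4 ]
R1 -> R1 − 1/2·R3
  [ 1  1/2  0  |   0 ]
  [ 0    1  0  |   6 ]
  [ 0    0  1  |  -4 ]
R1 -> R1 − 1/2·R2
  [ 1  0  0  |  -3 ]
  [ 0  1  0  |   6 ]
  [ 0  0  1  |  -4 ]
Reading off the last column: u = -3, v = 6, w = -4.

(-3, 6, -4)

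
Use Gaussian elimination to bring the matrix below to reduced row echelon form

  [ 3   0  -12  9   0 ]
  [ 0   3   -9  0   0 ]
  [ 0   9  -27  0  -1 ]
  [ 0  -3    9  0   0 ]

Multiply R1 by 1/3.
  [ 1   0   -4  3   0 ]
  [ 0   3   -9  0   0 ]
  [ 0   9  -27  0  -1 ]
  [ 0  -3    9  0   0 ]
Multiply R2 by 1/3.
  [ 1   0   -4  3   0 ]
  [ 0   1   -3  0   0 ]
  [ 0   9  -27  0  -1 ]
  [ 0  -3    9  0   0 ]
Subtract 9 times R2 from R3.
  [ 1   0  -4  3   0 ]
  [ 0   1  -3  0   0 ]
  [ 0   0   0  0  -1 ]
  [ 0  -3   9  0   0 ]
Add 3 times R2 to R4.
  [ 1  0  -4  3   0 ]
  [ 0  1  -3  0   0 ]
  [ 0  0   0  0  -1 ]
  [ 0  0   0  0   0 ]
Multiply R3 by -1.
  [ 1  0  -4  3  0 ]
  [ 0  1  -3  0  0 ]
  [ 0  0   0  0  1 ]
  [ 0  0   0  0  0 ]

[[1, 0, -4, 3, 0], [0, 1, -3, 0, 0], [0, 0, 0, 0, 1], [0, 0, 0, 0, 0]]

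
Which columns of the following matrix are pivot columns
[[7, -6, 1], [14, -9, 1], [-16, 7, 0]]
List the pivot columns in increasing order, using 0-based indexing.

0, 1, 2

R1 -> 1/7·R1
  [   1  -6/7  1/7 ]
  [  14    -9    1 ]
  [ -16     7    0 ]
R2 -> R2 − 14·R1
  [   1  -6/7  1/7 ]
  [   0     3   -1 ]
  [ -16     7    0 ]
R3 -> R3 + 16·R1
  [ 1   -6/7   1/7 ]
  [ 0      3    -1 ]
  [ 0  -47/7  16/7 ]
R2 -> 1/3·R2
  [ 1   -6/7   1/7 ]
  [ 0      1  -1/3 ]
  [ 0  -47/7  16/7 ]
R3 -> R3 + 47/7·R2
  [ 1  -6/7   1/7 ]
  [ 0     1  -1/3 ]
  [ 0     0  1/21 ]
R3 -> 21·R3
  [ 1  -6/7   1/7 ]
  [ 0     1  -1/3 ]
  [ 0     0     1 ]
R2 -> R2 + 1/3·R3
  [ 1  -6/7  1/7 ]
  [ 0     1    0 ]
  [ 0     0    1 ]
R1 -> R1 − 1/7·R3
  [ 1  -6/7  0 ]
  [ 0     1  0 ]
  [ 0     0  1 ]
R1 -> R1 + 6/7·R2
  [ 1  0  0 ]
  [ 0  1  0 ]
  [ 0  0  1 ]
Pivot columns are the columns containing a leading 1.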